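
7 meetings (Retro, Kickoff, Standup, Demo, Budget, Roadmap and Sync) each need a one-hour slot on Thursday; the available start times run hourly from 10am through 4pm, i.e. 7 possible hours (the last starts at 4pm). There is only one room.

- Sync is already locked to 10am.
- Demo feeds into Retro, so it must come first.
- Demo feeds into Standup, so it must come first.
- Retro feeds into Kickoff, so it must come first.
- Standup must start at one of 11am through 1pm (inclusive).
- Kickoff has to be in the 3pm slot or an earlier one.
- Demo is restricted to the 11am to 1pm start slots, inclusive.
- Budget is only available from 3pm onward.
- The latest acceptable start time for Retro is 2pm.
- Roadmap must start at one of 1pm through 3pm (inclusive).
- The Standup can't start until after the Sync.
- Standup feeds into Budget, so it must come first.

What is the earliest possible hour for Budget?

4pm

Budget is available from 3pm.
Budget at 4pm is achievable: Demo -> 11am; Sync -> 10am; Retro -> 2pm; Standup -> 12pm; Kickoff -> 3pm; Budget -> 4pm; Roadmap -> 1pm.
Nothing earlier works — the capacity limit rule out every hour before 4pm.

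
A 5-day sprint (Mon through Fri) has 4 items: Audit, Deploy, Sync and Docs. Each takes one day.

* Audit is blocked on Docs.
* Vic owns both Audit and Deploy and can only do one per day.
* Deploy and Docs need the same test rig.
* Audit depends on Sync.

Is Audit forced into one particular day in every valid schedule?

Audit can be Tue (e.g. Deploy -> Wed; Audit -> Tue; Docs -> Mon; Sync -> Mon) or Wed (e.g. Deploy=Tue; Docs=Mon; Sync=Mon; Audit=Wed).

No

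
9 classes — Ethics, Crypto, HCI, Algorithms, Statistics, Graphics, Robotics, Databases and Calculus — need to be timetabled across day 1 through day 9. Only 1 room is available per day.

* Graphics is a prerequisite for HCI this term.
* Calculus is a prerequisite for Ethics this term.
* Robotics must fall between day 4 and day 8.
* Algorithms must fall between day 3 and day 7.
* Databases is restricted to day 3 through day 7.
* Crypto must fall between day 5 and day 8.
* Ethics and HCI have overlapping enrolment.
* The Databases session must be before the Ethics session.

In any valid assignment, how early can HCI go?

day 2

Precedence pushes HCI to at least day 2.
HCI at day 2 is achievable: Statistics -> day 9; Databases -> day 3; HCI -> day 2; Calculus -> day 7; Algorithms -> day 4; Ethics -> day 8; Robotics -> day 6; Crypto -> day 5; Graphics -> day 1.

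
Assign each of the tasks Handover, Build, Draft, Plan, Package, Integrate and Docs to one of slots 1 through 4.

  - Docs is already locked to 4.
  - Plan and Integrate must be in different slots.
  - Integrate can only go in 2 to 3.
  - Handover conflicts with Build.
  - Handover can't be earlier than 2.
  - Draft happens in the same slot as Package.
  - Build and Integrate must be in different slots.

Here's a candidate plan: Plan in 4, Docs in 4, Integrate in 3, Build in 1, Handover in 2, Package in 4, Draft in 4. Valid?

Yes

Handover can't be earlier than 2 — holds.
Handover conflicts with Build — holds.
Build and Integrate must be in different slots — holds.
Integrate can only go in 2 to 3 — holds.
Plan and Integrate must be in different slots — holds.
Docs is already locked to 4 — holds.
Draft happens in the same slot as Package — holds.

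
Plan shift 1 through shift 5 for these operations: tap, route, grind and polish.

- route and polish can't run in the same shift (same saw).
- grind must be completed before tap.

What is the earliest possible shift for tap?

shift 2

Precedence pushes tap to at least shift 2.
tap at shift 2 is achievable: tap=shift 2; polish=shift 2; route=shift 1; grind=shift 1.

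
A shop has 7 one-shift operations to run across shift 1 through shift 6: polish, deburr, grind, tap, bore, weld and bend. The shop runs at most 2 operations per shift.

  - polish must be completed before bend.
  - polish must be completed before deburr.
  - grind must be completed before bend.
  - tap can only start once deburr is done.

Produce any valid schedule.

bore=shift 3, polish=shift 1, grind=shift 1, deburr=shift 2, bend=shift 2, weld=shift 4, tap=shift 3

Checking: polish(shift 1) before bend(shift 2); deburr(shift 2) before tap(shift 3); grind(shift 1) before bend(shift 2); polish(shift 1) before deburr(shift 2); max 2 per shift (cap 2).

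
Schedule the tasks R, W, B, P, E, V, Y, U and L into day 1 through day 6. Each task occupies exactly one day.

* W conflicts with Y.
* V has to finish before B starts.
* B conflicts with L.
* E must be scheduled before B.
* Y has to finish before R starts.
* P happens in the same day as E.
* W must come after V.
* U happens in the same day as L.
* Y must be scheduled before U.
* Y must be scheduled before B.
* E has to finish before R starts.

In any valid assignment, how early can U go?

Precedence pushes U to at least day 2.
U at day 2 is achievable: U=day 2; L=day 2; Y=day 1; R=day 2; B=day 3; W=day 2; P=day 1; V=day 1; E=day 1.

day 2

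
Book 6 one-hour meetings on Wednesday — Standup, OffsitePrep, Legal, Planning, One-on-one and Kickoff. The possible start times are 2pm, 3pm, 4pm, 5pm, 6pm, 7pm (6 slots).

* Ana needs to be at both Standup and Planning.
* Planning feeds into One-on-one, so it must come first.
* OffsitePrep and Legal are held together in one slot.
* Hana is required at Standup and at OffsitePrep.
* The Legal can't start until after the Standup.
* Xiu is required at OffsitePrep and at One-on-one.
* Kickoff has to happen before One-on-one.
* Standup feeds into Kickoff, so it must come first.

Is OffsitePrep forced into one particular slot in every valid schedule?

No

OffsitePrep can be 3pm (e.g. Kickoff -> 3pm, One-on-one -> 4pm, Planning -> 3pm, Standup -> 2pm, Legal -> 3pm, OffsitePrep -> 3pm) or 4pm (e.g. Standup in 2pm; Planning in 3pm; Legal in 4pm; OffsitePrep in 4pm; One-on-one in 5pm; Kickoff in 3pm).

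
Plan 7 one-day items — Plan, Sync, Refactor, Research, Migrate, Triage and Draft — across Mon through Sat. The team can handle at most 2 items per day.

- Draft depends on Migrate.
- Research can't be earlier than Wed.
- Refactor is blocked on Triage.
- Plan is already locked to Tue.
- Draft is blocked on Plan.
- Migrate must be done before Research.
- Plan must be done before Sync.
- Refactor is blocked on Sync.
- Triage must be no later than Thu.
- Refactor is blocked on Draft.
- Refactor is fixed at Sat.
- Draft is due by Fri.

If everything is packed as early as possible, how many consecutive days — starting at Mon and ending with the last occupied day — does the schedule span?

The precedence chain requires at least 3 distinct days.
With at most 2 per day and 7 tasks, at least 4 days are needed.
Refactor can't be placed before Sat — that is day 6 counting from Mon — so the schedule must run through at least 6 days.
6 works (last occupied day: Sat): for example Migrate in Mon, Sync in Thu, Draft in Wed, Triage in Mon, Plan in Tue, Research in Wed, Refactor in Sat.

6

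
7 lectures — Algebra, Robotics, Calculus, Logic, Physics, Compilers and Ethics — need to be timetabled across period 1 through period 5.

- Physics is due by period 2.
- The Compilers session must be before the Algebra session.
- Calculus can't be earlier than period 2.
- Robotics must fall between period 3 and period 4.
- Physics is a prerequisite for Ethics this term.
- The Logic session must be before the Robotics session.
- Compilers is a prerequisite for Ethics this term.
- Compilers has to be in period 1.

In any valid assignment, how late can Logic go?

Downstream work caps Logic at period 3.
Logic at period 3 is achievable: Robotics in period 4, Logic in period 3, Algebra in period 2, Calculus in period 2, Ethics in period 2, Physics in period 1, Compilers in period 1.

period 3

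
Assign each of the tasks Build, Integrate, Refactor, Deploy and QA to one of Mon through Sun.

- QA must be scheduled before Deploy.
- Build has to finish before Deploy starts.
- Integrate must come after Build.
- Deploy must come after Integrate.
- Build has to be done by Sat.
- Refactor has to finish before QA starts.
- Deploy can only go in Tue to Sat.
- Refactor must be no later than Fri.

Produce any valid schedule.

Deploy=Wed, Integrate=Tue, Build=Mon, Refactor=Mon, QA=Tue

Checking: Build(Mon) before Deploy(Wed); Refactor(Mon) before QA(Tue); Build(Mon) before Integrate(Tue); QA(Tue) before Deploy(Wed); Integrate(Tue) before Deploy(Wed); Refactor=Mon in [Mon,Fri]; Deploy=Wed in [Tue,Sat]; Build=Mon in [Mon,Sat].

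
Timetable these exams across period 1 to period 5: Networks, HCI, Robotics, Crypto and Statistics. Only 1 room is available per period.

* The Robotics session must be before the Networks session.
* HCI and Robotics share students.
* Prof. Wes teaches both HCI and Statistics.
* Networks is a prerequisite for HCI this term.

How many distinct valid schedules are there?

Splitting on Networks: it can be period 2 (6), period 3 (8), period 4 (6). Listing each branch's schedules as (HCI, Robotics, Crypto, Statistics) by period number:
Networks=period 2: (3,1,4,5) (3,1,5,4) (4,1,3,5) (4,1,5,3) (5,1,3,4) (5,1,4,3) — 6.
Networks=period 3: (4,1,2,5) (4,1,5,2) (4,2,1,5) (4,2,5,1) (5,1,2,4) (5,1,4,2) (5,2,1,4) (5,2,4,1) — 8.
Networks=period 4: (5,1,2,3) (5,1,3,2) (5,2,1,3) (5,2,3,1) (5,3,1,2) (5,3,2,1) — 6.
Summing: 6 + 8 + 6 = 20.

20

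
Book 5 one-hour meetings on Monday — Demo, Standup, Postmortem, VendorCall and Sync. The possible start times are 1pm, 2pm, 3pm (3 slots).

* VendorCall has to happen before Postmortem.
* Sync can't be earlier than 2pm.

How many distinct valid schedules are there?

54

Splitting on Demo: it can be 1pm (18), 2pm (18), 3pm (18). Listing each branch's schedules as (Standup, Postmortem, VendorCall, Sync):
Demo=1pm: (1pm,2pm,1pm,2pm) (1pm,2pm,1pm,3pm) (1pm,3pm,1pm,2pm) (1pm,3pm,1pm,3pm) (1pm,3pm,2pm,2pm) (1pm,3pm,2pm,3pm) (2pm,2pm,1pm,2pm) (2pm,2pm,1pm,3pm) (2pm,3pm,1pm,2pm) (2pm,3pm,1pm,3pm) (2pm,3pm,2pm,2pm) (2pm,3pm,2pm,3pm) (3pm,2pm,1pm,2pm) (3pm,2pm,1pm,3pm) (3pm,3pm,1pm,2pm) (3pm,3pm,1pm,3pm) (3pm,3pm,2pm,2pm) (3pm,3pm,2pm,3pm) — 18.
Demo=2pm: (1pm,2pm,1pm,2pm) (1pm,2pm,1pm,3pm) (1pm,3pm,1pm,2pm) (1pm,3pm,1pm,3pm) (1pm,3pm,2pm,2pm) (1pm,3pm,2pm,3pm) (2pm,2pm,1pm,2pm) (2pm,2pm,1pm,3pm) (2pm,3pm,1pm,2pm) (2pm,3pm,1pm,3pm) (2pm,3pm,2pm,2pm) (2pm,3pm,2pm,3pm) (3pm,2pm,1pm,2pm) (3pm,2pm,1pm,3pm) (3pm,3pm,1pm,2pm) (3pm,3pm,1pm,3pm) (3pm,3pm,2pm,2pm) (3pm,3pm,2pm,3pm) — 18.
Demo=3pm: (1pm,2pm,1pm,2pm) (1pm,2pm,1pm,3pm) (1pm,3pm,1pm,2pm) (1pm,3pm,1pm,3pm) (1pm,3pm,2pm,2pm) (1pm,3pm,2pm,3pm) (2pm,2pm,1pm,2pm) (2pm,2pm,1pm,3pm) (2pm,3pm,1pm,2pm) (2pm,3pm,1pm,3pm) (2pm,3pm,2pm,2pm) (2pm,3pm,2pm,3pm) (3pm,2pm,1pm,2pm) (3pm,2pm,1pm,3pm) (3pm,3pm,1pm,2pm) (3pm,3pm,1pm,3pm) (3pm,3pm,2pm,2pm) (3pm,3pm,2pm,3pm) — 18.
Summing: 18 + 18 + 18 = 54.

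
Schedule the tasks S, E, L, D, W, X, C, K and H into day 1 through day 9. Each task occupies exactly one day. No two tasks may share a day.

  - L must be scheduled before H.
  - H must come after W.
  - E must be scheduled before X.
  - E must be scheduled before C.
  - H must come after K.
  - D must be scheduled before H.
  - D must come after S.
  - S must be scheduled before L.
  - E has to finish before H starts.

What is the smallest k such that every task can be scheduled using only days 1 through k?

The precedence chain requires at least 3 distinct days.
With at most 1 per day and 9 tasks, at least 9 days are needed.
9 works (last occupied day: day 9): for example W -> day 5, H -> day 7, C -> day 9, X -> day 8, K -> day 6, D -> day 4, E -> day 1, S -> day 2, L -> day 3.

9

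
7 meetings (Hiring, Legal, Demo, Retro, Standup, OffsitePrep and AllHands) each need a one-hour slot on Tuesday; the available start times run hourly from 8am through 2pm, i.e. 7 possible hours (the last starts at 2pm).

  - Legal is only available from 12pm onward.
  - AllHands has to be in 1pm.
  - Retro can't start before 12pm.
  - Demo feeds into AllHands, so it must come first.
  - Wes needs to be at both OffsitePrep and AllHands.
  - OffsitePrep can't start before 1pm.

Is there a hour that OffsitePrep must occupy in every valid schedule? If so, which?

OffsitePrep's window is 1pm–2pm.
AllHands is fixed at 1pm, and OffsitePrep can't share a hour with AllHands.
So OffsitePrep must be 2pm.

2pm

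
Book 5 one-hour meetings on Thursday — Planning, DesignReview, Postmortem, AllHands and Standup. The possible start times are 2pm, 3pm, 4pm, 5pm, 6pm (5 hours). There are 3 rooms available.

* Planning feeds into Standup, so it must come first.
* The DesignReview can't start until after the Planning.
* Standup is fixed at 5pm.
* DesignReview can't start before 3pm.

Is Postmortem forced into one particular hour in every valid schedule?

Postmortem can be 2pm (e.g. Postmortem -> 2pm; AllHands -> 2pm; DesignReview -> 3pm; Planning -> 2pm; Standup -> 5pm) or 3pm (e.g. Planning=2pm; AllHands=2pm; Postmortem=3pm; DesignReview=3pm; Standup=5pm).

No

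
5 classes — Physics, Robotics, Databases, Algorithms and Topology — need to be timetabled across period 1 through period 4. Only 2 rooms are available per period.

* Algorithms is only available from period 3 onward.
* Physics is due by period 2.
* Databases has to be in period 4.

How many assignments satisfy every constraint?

Splitting on Physics: it can be period 1 (21), period 2 (21). Listing each branch's schedules as (Robotics, Databases, Algorithms, Topology) by period number:
Physics=period 1: (1,4,3,2) (1,4,3,3) (1,4,3,4) (1,4,4,2) (1,4,4,3) (2,4,3,1) (2,4,3,2) (2,4,3,3) (2,4,3,4) (2,4,4,1) (2,4,4,2) (2,4,4,3) (3,4,3,1) (3,4,3,2) (3,4,3,4) (3,4,4,1) (3,4,4,2) (3,4,4,3) (4,4,3,1) (4,4,3,2) (4,4,3,3) — 21.
Physics=period 2: (1,4,3,1) (1,4,3,2) (1,4,3,3) (1,4,3,4) (1,4,4,1) (1,4,4,2) (1,4,4,3) (2,4,3,1) (2,4,3,3) (2,4,3,4) (2,4,4,1) (2,4,4,3) (3,4,3,1) (3,4,3,2) (3,4,3,4) (3,4,4,1) (3,4,4,2) (3,4,4,3) (4,4,3,1) (4,4,3,2) (4,4,3,3) — 21.
Summing: 21 + 21 = 42.

42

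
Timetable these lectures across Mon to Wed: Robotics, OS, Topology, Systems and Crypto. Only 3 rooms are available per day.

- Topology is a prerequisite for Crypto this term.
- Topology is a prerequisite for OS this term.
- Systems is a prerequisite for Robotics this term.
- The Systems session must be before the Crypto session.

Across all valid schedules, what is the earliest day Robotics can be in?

Precedence pushes Robotics to at least Tue.
Robotics at Tue is achievable: OS in Tue; Topology in Mon; Robotics in Tue; Systems in Mon; Crypto in Tue.

Tue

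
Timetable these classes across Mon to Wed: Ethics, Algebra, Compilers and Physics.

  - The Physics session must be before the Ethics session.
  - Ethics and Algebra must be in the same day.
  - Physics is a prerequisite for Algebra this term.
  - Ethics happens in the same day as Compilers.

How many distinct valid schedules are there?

Enumerating: Compilers in Tue; Algebra in Tue; Ethics in Tue; Physics in Mon | Compilers -> Wed, Physics -> Mon, Ethics -> Wed, Algebra -> Wed | Compilers in Wed; Physics in Tue; Algebra in Wed; Ethics in Wed.

3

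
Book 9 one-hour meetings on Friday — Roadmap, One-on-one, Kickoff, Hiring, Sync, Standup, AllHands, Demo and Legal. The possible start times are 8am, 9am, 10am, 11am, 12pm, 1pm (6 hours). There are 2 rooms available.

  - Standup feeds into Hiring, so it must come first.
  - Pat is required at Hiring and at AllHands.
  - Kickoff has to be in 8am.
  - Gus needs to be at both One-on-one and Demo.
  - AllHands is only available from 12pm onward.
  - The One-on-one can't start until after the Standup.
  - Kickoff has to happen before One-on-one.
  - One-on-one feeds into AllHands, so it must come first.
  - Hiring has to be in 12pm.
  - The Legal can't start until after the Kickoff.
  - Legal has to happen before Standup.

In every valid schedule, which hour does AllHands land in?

AllHands's window is 12pm–1pm.
Hiring is fixed at 12pm, and AllHands can't share a hour with Hiring.
So AllHands must be 1pm.

1pm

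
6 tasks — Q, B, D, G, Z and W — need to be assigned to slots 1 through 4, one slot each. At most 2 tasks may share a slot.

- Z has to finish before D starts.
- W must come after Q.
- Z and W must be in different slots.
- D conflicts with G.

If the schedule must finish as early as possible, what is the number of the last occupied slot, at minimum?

The precedence chain requires at least 2 distinct slots.
With at most 2 per slot and 6 tasks, at least 3 slots are needed.
3 works (last occupied slot: 3): for example Z -> 1, W -> 2, Q -> 1, D -> 2, G -> 3, B -> 3.

3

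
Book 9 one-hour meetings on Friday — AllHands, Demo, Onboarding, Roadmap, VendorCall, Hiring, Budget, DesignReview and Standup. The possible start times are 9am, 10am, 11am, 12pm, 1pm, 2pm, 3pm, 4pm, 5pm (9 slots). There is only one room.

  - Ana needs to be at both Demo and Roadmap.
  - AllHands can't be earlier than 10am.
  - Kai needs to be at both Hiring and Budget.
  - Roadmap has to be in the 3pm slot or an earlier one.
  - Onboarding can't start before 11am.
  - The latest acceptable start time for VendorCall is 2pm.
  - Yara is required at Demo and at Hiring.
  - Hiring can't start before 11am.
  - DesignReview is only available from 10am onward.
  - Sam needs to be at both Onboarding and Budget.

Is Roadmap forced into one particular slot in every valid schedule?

No

Roadmap can be 9am (e.g. VendorCall=10am, Budget=4pm, AllHands=1pm, Roadmap=9am, DesignReview=2pm, Hiring=12pm, Standup=5pm, Onboarding=11am, Demo=3pm) or 10am (e.g. VendorCall in 9am, DesignReview in 2pm, Demo in 3pm, Onboarding in 11am, Budget in 4pm, Roadmap in 10am, Hiring in 12pm, AllHands in 1pm, Standup in 5pm).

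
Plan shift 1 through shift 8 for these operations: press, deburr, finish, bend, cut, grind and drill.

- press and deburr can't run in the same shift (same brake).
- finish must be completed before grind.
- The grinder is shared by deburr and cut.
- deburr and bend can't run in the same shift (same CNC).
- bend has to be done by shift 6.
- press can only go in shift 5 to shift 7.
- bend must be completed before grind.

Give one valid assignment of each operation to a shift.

press -> shift 5; bend -> shift 1; drill -> shift 1; cut -> shift 1; deburr -> shift 2; grind -> shift 2; finish -> shift 1

Checking: bend(shift 1) before grind(shift 2); finish(shift 1) before grind(shift 2); deburr(shift 2) != cut(shift 1); deburr(shift 2) != bend(shift 1); press(shift 5) != deburr(shift 2); press=shift 5 in [shift 5,shift 7]; bend=shift 1 in [shift 1,shift 6].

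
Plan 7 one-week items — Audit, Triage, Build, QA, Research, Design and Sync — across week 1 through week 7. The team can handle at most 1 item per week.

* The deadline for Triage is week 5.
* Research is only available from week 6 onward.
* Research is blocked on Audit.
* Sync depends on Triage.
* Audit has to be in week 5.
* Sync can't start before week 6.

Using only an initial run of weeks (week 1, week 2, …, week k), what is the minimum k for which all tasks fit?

The precedence chain requires at least 2 distinct weeks.
With at most 1 per week and 7 tasks, at least 7 weeks are needed.
Research can't be placed before week 6, so the schedule must run through at least week 6.
7 works (last occupied week: week 7): for example Sync -> week 7; Audit -> week 5; Design -> week 4; Build -> week 2; Triage -> week 1; QA -> week 3; Research -> week 6.

7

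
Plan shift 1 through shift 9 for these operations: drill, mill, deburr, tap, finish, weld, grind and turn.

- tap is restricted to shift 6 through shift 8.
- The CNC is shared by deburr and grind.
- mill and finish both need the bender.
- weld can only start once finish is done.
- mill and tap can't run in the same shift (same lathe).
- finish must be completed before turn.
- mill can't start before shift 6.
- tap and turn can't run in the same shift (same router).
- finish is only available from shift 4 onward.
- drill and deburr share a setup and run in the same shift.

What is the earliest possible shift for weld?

Precedence pushes weld to at least shift 5.
weld at shift 5 is achievable: drill -> shift 1, grind -> shift 2, turn -> shift 5, deburr -> shift 1, mill -> shift 7, weld -> shift 5, tap -> shift 6, finish -> shift 4.

shift 5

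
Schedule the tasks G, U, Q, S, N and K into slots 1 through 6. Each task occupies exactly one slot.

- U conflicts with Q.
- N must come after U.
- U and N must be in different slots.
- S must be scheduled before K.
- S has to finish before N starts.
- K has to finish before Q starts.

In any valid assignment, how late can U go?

Downstream work caps U at 5.
U at 5 is achievable: G=1, K=2, N=6, Q=3, S=1, U=5.

5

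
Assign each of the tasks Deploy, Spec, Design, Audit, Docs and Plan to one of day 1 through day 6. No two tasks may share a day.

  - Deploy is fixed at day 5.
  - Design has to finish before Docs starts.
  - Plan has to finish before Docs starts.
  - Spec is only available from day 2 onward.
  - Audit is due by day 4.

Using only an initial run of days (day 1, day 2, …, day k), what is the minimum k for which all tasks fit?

The precedence chain requires at least 2 distinct days.
With at most 1 per day and 6 tasks, at least 6 days are needed.
Deploy can't be placed before day 5, so the schedule must run through at least day 5.
6 works (last occupied day: day 6): for example Deploy -> day 5, Plan -> day 4, Spec -> day 2, Audit -> day 1, Design -> day 3, Docs -> day 6.

6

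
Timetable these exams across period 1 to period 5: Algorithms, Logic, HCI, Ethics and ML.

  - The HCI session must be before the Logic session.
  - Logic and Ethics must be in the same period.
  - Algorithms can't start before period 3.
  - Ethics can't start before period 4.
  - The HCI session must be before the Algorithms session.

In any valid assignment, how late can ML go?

period 5

ML at period 5 is achievable: Algorithms=period 3, Ethics=period 4, HCI=period 1, ML=period 5, Logic=period 4.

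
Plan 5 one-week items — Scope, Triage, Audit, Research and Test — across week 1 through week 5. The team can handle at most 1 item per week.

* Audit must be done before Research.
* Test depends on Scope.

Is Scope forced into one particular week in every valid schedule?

Scope can be week 1 (e.g. Triage in week 5, Audit in week 2, Research in week 3, Scope in week 1, Test in week 4) or week 2 (e.g. Test=week 4, Research=week 3, Audit=week 1, Scope=week 2, Triage=week 5).

No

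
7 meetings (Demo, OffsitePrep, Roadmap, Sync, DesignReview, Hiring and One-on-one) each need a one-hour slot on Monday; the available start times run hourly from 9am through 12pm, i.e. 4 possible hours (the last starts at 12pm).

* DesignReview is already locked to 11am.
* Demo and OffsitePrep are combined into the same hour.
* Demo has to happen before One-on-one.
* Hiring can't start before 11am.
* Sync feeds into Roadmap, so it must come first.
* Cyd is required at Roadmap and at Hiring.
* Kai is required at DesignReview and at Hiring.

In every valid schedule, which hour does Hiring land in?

Hiring's window is 11am–12pm.
DesignReview is fixed at 11am, and Hiring can't share a hour with DesignReview.
So Hiring must be 12pm.

12pm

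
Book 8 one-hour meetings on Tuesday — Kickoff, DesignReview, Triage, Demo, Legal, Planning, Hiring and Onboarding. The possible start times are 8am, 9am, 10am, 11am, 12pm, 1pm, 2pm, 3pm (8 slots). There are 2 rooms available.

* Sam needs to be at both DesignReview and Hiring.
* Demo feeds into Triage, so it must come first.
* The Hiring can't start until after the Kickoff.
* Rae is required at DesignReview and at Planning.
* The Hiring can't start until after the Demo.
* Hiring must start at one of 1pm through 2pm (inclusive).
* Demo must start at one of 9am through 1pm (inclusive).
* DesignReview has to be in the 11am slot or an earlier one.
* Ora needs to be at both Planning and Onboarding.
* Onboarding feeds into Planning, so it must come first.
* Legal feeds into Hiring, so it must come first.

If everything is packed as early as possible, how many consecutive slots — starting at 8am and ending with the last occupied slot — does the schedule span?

The precedence chain requires at least 2 distinct slots.
With at most 2 per slot and 8 meetings, at least 4 slots are needed.
Hiring can't be placed before 1pm — that is slot 6 counting from 8am — so the schedule must run through at least 6 slots.
6 works (last occupied slot: 1pm): for example Demo=9am, Legal=9am, Onboarding=10am, Hiring=1pm, Planning=11am, Kickoff=8am, DesignReview=8am, Triage=10am.

6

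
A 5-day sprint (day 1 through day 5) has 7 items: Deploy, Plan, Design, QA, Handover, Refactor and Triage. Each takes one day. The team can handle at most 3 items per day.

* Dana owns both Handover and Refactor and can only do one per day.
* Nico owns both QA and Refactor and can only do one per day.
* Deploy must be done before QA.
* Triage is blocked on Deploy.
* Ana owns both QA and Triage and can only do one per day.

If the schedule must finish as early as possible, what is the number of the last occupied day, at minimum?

day 3

The precedence chain requires at least 2 distinct days.
With at most 3 per day and 7 tasks, at least 3 days are needed.
3 works (last occupied day: day 3): for example Triage -> day 3; Design -> day 1; Plan -> day 1; QA -> day 2; Refactor -> day 3; Handover -> day 2; Deploy -> day 1.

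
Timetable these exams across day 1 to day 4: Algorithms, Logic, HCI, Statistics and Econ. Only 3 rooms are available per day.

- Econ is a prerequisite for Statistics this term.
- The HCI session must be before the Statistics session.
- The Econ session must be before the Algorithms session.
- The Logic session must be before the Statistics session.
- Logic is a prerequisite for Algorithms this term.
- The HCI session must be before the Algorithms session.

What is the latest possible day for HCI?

Downstream work caps HCI at day 3.
HCI at day 3 is achievable: Algorithms in day 4, Econ in day 1, Logic in day 1, Statistics in day 4, HCI in day 3.

day 3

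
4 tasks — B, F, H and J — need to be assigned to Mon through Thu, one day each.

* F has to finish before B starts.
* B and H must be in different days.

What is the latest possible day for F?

Downstream work caps F at Wed.
F at Wed is achievable: J -> Mon; F -> Wed; H -> Mon; B -> Thu.

Wed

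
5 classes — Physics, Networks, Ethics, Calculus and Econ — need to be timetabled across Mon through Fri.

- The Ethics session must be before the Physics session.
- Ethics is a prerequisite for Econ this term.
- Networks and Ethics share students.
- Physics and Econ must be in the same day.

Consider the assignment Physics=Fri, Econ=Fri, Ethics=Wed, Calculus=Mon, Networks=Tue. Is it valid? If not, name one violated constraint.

Networks and Ethics share students — holds.
The Ethics session must be before the Physics session — holds.
Physics and Econ must be in the same day — holds.
Ethics is a prerequisite for Econ this term — holds.

Yes, all constraints hold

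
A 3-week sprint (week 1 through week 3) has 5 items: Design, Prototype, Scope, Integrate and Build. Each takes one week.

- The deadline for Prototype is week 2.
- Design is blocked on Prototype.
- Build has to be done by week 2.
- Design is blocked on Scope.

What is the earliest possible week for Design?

Precedence pushes Design to at least week 2.
Design at week 2 is achievable: Integrate=week 1; Prototype=week 1; Build=week 1; Design=week 2; Scope=week 1.

week 2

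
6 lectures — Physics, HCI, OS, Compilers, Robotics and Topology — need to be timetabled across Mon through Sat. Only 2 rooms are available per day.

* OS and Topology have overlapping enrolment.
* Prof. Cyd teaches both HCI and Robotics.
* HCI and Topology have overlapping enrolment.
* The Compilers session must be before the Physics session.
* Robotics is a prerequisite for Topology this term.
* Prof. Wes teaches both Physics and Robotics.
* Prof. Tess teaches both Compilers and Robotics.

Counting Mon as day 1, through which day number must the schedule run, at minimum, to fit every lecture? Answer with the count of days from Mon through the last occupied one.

3 days

The precedence chain requires at least 2 distinct days.
With at most 2 per day and 6 lectures, at least 3 days are needed.
3 works (last occupied day: Wed): for example Compilers in Mon, OS in Tue, HCI in Mon, Topology in Wed, Robotics in Tue, Physics in Wed.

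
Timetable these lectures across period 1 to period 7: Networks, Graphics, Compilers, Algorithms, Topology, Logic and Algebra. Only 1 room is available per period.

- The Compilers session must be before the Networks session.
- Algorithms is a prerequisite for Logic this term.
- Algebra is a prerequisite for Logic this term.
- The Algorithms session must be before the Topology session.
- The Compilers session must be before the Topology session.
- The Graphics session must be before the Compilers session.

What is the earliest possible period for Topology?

Precedence pushes Topology to at least period 3.
Topology at period 4 is achievable: Logic in period 6; Algebra in period 5; Topology in period 4; Compilers in period 2; Graphics in period 1; Algorithms in period 3; Networks in period 7.
Nothing earlier works — the capacity limit rule out every period before period 4.

period 4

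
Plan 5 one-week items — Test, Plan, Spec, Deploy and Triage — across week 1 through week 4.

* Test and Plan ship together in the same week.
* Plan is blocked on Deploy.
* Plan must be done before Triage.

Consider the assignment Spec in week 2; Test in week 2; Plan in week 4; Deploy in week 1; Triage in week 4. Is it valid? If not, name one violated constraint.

No. Test and Plan ship together in the same week is not satisfied.

Plan is blocked on Deploy — holds.
Plan must be done before Triage — violated.
Test and Plan ship together in the same week — violated.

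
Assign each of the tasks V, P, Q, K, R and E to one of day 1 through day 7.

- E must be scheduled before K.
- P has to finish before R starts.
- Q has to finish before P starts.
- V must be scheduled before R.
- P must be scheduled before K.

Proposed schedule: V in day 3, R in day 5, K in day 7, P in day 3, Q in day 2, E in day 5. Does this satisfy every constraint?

Q has to finish before P starts — holds.
P must be scheduled before K — holds.
E must be scheduled before K — holds.
P has to finish before R starts — holds.
V must be scheduled before R — holds.

Yes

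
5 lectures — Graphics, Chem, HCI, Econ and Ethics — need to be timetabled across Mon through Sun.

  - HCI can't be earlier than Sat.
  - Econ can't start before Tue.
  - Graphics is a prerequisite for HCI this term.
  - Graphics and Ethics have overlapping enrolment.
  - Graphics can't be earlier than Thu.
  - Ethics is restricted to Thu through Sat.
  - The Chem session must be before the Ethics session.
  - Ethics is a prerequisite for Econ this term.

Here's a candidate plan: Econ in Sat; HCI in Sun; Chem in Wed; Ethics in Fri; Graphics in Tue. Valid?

No. Graphics can't be earlier than Thu is not satisfied.

Ethics is restricted to Thu through Sat — holds.
The Chem session must be before the Ethics session — holds.
Graphics and Ethics have overlapping enrolment — holds.
Graphics can't be earlier than Thu — violated.
Ethics is a prerequisite for Econ this term — holds.
HCI can't be earlier than Sat — holds.
Econ can't start before Tue — holds.
Graphics is a prerequisite for HCI this term — holds.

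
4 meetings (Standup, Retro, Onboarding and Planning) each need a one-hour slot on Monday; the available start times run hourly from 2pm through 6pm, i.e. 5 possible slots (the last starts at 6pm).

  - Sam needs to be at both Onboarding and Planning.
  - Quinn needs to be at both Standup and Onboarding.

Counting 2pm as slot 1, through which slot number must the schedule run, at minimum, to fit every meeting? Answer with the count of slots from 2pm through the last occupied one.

Could 1 slot be enough, i.e. nothing placed later than 2pm? No: Planning can't share with Onboarding (2pm) → nothing is left.
So 1 slot is not enough.
2 works (last occupied slot: 3pm): for example Standup -> 2pm, Retro -> 2pm, Onboarding -> 3pm, Planning -> 2pm.

2 slots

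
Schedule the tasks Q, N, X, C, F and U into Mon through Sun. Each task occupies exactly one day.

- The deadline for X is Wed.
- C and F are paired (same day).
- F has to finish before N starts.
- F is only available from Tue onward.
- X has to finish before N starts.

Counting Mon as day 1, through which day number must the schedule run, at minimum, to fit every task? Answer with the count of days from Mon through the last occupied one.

The precedence chain requires at least 2 distinct days.
Propagating the time windows through the other constraints, N can't land before Wed — that is day 3 counting from Mon — so the schedule must run through at least 3 days.
3 works (last occupied day: Wed): for example X in Mon, U in Mon, C in Tue, N in Wed, F in Tue, Q in Mon.

3 days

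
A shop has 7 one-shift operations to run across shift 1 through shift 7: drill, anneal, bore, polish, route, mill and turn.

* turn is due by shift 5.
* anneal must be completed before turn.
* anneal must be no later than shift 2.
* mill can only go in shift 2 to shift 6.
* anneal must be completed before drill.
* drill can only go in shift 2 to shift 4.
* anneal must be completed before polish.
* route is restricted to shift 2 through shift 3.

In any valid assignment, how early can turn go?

Precedence pushes turn to at least shift 2; turn's own window allows nothing later than shift 5.
turn at shift 2 is achievable: turn=shift 2, drill=shift 2, route=shift 2, bore=shift 1, polish=shift 2, mill=shift 2, anneal=shift 1.

shift 2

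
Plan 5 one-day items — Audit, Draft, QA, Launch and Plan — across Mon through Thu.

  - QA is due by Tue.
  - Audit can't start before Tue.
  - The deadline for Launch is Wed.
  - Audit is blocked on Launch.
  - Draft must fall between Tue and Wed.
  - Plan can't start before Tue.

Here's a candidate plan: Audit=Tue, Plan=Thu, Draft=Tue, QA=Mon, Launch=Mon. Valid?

Plan can't start before Tue — holds.
Audit can't start before Tue — holds.
Audit is blocked on Launch — holds.
Draft must fall between Tue and Wed — holds.
QA is due by Tue — holds.
The deadline for Launch is Wed — holds.

Valid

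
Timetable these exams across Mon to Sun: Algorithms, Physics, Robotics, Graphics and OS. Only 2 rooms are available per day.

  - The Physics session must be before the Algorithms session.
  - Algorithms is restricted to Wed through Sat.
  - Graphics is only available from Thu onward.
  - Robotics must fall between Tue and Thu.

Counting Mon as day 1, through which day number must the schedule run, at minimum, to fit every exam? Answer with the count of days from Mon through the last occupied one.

4 days

The precedence chain requires at least 2 distinct days.
With at most 2 per day and 5 exams, at least 3 days are needed.
Graphics can't be placed before Thu — that is day 4 counting from Mon — so the schedule must run through at least 4 days.
4 works (last occupied day: Thu): for example Robotics -> Tue; Graphics -> Thu; OS -> Mon; Algorithms -> Wed; Physics -> Mon.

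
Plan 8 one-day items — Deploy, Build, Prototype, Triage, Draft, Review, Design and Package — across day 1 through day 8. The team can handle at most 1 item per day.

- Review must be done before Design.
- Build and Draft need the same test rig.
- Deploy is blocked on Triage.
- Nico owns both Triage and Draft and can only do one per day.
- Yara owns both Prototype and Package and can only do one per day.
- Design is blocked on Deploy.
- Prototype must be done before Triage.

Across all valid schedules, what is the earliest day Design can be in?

day 5

Precedence pushes Design to at least day 4.
Design at day 5 is achievable: Prototype=day 1, Draft=day 7, Deploy=day 3, Build=day 6, Triage=day 2, Review=day 4, Package=day 8, Design=day 5.
Nothing earlier works — the conflict and capacity constraints rule out every day before day 5.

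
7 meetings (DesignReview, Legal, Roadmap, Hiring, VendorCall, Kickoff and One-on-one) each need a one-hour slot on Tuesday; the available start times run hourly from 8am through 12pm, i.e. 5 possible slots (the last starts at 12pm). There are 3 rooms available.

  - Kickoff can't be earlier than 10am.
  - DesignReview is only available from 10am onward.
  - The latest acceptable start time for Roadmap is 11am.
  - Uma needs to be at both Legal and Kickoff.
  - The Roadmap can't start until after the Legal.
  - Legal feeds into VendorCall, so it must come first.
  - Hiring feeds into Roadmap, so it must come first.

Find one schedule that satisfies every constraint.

Kickoff=10am; Roadmap=9am; One-on-one=8am; VendorCall=9am; DesignReview=10am; Legal=8am; Hiring=8am

Checking: Legal(8am) before Roadmap(9am); Legal(8am) before VendorCall(9am); Hiring(8am) before Roadmap(9am); Legal(8am) != Kickoff(10am); DesignReview=10am in [10am,12pm]; Kickoff=10am in [10am,12pm]; Roadmap=9am in [8am,11am]; max 3 per slot (cap 3).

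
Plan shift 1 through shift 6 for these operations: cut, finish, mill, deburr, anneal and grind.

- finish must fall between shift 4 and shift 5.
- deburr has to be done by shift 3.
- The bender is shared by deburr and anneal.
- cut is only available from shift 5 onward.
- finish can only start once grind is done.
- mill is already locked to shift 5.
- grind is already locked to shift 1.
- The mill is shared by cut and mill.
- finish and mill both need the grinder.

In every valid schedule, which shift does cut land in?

shift 6

cut's window is shift 5–shift 6.
mill is fixed at shift 5, and cut can't share a shift with mill.
So cut must be shift 6.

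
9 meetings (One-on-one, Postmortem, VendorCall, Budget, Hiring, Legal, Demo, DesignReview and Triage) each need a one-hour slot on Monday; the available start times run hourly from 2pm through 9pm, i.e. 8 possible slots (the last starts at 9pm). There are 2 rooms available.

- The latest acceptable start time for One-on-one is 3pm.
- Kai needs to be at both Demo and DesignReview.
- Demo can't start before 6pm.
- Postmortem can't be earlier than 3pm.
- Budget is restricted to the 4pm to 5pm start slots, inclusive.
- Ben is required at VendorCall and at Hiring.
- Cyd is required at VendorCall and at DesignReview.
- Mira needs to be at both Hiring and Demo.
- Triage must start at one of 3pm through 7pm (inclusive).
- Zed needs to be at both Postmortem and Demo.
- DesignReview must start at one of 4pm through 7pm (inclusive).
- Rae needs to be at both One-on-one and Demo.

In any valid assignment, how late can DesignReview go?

7pm

DesignReview is available from 4pm; DesignReview's own window allows nothing later than 7pm.
DesignReview at 7pm is achievable: Hiring -> 4pm; Budget -> 4pm; VendorCall -> 2pm; Triage -> 3pm; Demo -> 6pm; Postmortem -> 3pm; DesignReview -> 7pm; Legal -> 5pm; One-on-one -> 2pm.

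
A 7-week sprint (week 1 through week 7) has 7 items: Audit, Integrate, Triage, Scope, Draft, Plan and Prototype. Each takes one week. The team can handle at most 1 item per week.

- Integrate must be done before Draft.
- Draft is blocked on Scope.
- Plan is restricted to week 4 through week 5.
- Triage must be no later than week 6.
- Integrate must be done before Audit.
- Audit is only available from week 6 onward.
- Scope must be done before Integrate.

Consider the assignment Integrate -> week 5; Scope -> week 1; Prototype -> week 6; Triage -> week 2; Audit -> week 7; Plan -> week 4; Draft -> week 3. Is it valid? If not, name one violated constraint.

The team can handle at most 1 item per week — holds.
Plan is restricted to week 4 through week 5 — holds.
Scope must be done before Integrate — holds.
Integrate must be done before Audit — holds.
Triage must be no later than week 6 — holds.
Integrate must be done before Draft — violated.
Audit is only available from week 6 onward — holds.
Draft is blocked on Scope — holds.

No — it violates: Integrate must be done before Draft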